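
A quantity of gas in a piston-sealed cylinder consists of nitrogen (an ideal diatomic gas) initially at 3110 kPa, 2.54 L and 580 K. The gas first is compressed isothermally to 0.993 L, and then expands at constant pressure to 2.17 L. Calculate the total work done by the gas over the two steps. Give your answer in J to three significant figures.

W_total ≈ 1940 J

Step 1 (isothermal): W = P₁V₁ ln(V₂/V₁) = (7899) ln(0.993/2.54) = -7419 J.
After step 1: P = 7955 kPa, V = 0.993 L, T = 580 K.
Step 2 (isobaric): W = PΔV = (7955 kPa)(2.17 − 0.993 L) = 9363 J.
W_total = -7419 + 9363 = 1944 J.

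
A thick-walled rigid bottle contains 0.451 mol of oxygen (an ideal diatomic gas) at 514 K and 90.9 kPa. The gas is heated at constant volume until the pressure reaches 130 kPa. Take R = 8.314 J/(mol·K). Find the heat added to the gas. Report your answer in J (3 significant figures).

Q ≈ 2070 J

Constant volume ⇒ W = 0, so Q = ΔU = nCᵥΔT with Cᵥ = 5R/2 = 20.79 J/(mol·K).
At constant V, T₂/T₁ = P₂/P₁ ⇒ ΔT = T₁(P₂/P₁ − 1) = 514·(130/90.9 − 1) = 221.1 K.
ΔU = (0.451)(20.79)(221.1) = 2073 J.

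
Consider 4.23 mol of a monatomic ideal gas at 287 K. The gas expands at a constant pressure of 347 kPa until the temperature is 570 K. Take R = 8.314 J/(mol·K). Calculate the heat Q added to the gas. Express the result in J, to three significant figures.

Q ≈ 24900 J

Isobaric: W = nRΔT = (4.23)(8.314)(283) = 9953 J.
ΔU = nCᵥΔT with Cᵥ = 3R/2: ΔU = (4.23)(12.47)(283) = 14929 J.
Q = ΔU + W = 14929 + 9953 = 24882 J.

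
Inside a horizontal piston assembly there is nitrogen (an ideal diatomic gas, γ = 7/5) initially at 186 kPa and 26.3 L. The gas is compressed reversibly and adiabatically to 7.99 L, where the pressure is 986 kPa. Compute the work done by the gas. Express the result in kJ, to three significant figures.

Adiabatic: W = (P₁V₁ − P₂V₂)/(γ − 1) with γ = 7/5.
P₁V₁ = 4892 J, P₂V₂ = 7878 J.
W = (4892 − 7878) / 0.4 = -7466 J.

W ≈ -7.47 kJ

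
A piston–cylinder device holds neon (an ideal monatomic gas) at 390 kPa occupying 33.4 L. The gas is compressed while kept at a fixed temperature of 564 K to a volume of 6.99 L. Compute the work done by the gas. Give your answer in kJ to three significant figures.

W ≈ -20.4 kJ

Isothermal: W = nRT ln(V₂/V₁) = P₁V₁ ln(V₂/V₁).
P₁V₁ = (390 kPa)(33.4 L) = 13026 J.
W = 13026 × ln(6.99/33.4) = 13026 × -1.564
W_by_gas = -20374 J.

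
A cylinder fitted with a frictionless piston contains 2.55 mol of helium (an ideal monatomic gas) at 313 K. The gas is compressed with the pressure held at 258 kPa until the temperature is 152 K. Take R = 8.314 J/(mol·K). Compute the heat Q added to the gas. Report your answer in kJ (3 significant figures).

Q ≈ -8.53 kJ

Isobaric: W = nRΔT = (2.55)(8.314)(-161) = -3413 J.
ΔU = nCᵥΔT with Cᵥ = 3R/2: ΔU = (2.55)(12.47)(-161) = -5120 J.
Q = ΔU + W = -5120 − 3413 = -8533 J.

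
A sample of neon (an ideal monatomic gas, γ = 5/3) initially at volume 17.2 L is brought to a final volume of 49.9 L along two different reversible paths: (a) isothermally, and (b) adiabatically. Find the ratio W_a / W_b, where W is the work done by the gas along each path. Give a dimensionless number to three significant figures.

W_a / W_b ≈ 1.40

Path (a) isothermal: W = P₁V₁ ln(V₂/V₁) → W_a/(P₁V₁) = 1.065.
Path (b) adiabatic: W = P₁V₁(1 − (V₁/V₂)^(γ−1))/(γ−1) → W_b/(P₁V₁) = 0.7626.
W_a / W_b = 1.065 / 0.7626 = 1.397.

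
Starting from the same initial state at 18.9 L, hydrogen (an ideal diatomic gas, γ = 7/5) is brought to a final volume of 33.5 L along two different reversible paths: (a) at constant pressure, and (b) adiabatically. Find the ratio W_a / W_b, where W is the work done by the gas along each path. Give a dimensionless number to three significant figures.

W_a / W_b ≈ 1.51

Path (a) isobaric: W = P₁(V₂ − V₁) → W_a/(P₁V₁) = 0.7725.
Path (b) adiabatic: W = P₁V₁(1 − (V₁/V₂)^(γ−1))/(γ−1) → W_b/(P₁V₁) = 0.5116.
W_a / W_b = 0.7725 / 0.5116 = 1.51.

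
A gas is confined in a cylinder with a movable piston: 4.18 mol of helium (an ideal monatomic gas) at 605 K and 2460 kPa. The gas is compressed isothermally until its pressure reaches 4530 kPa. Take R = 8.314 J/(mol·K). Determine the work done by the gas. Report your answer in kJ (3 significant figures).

W ≈ -12.8 kJ

Isothermal process: W = nRT ln(V₂/V₁) = nRT ln(P₁/P₂).
W = (4.18)(8.314)(605) × ln(2460/4530)
  = 21025 × ln(0.543) = 21025 × -0.6106
W_by_gas = -12837 J.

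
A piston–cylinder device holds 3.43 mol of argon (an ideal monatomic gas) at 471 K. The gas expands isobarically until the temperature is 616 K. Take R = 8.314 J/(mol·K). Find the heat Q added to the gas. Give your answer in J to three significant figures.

Isobaric: W = nRΔT = (3.43)(8.314)(145) = 4135 J.
ΔU = nCᵥΔT with Cᵥ = 3R/2: ΔU = (3.43)(12.47)(145) = 6202 J.
Q = ΔU + W = 6202 + 4135 = 10337 J.

Q ≈ 10300 J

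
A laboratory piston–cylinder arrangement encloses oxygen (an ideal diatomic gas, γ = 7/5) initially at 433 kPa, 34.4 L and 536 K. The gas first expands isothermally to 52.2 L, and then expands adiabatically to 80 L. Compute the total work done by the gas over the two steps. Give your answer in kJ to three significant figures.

Step 1 (isothermal): W = P₁V₁ ln(V₂/V₁) = (14895) ln(52.2/34.4) = 6212 J.
After step 1: P = 285.3 kPa, V = 52.2 L, T = 536 K.
Step 2 (adiabatic): W = (P₁V₁ − P₂V₂)/(γ−1) = (14895 − 12557)/0.4 = 5846 J.
W_total = 6212 + 5846 = 12058 J.

W_total ≈ 12.1 kJ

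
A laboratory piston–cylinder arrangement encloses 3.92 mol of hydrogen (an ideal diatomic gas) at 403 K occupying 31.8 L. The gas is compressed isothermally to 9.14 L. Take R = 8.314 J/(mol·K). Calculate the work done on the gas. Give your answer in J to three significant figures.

W ≈ 16400 J

Isothermal: W = nRT ln(V₂/V₁).
W = (3.92)(8.314)(403) × ln(9.14/31.8)
  = 13134 × -1.247
W_by_gas = -16376 J; work on gas = −W_by = 16376 J.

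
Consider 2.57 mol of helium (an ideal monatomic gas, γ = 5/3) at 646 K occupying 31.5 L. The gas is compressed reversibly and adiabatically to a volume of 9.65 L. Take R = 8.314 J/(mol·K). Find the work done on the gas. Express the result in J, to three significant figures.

Adiabatic: TV^(γ−1) = const with γ = 5/3.
T₂ = T₁ (V₁/V₂)^(γ−1) = 646 × (31.5/9.65)^0.667 = 646 × 2.201 = 1422 K.
W_by = nCᵥ(T₁ − T₂) = (2.57)(12.47)(646 − 1422) = -24856 J.
Work on gas = −W_by = 24856 J.

W ≈ 24900 J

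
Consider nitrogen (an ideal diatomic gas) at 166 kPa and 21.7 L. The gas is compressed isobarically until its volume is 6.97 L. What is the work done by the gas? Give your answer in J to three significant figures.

W ≈ -2450 J

Isobaric: W = P ΔV.
W = (166 kPa)(6.97 − 21.7 L) = (166)(-14.73) = -2445 J.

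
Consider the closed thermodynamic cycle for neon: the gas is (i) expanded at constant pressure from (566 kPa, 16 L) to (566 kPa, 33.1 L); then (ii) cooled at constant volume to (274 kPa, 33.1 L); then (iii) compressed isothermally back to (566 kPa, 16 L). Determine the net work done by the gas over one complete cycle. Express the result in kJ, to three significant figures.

Leg (i): W = PΔV = (566)(33.1 − 16) = 9679 J.
Leg (ii): W = 0.
Leg (iii): W = PᵢVᵢ ln(V_f/Vᵢ) = (9069) ln(16/33.1) = -6593 J.
W_net = 9679 − 6593 = 3086 J.

W_net ≈ 3.09 kJ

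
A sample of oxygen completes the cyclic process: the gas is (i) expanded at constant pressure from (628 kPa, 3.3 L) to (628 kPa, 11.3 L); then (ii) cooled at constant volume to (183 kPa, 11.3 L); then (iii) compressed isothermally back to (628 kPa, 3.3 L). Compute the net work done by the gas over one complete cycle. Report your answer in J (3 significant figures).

Leg (i): W = PΔV = (628)(11.3 − 3.3) = 5024 J.
Leg (ii): W = 0.
Leg (iii): W = PᵢVᵢ ln(V_f/Vᵢ) = (2068) ln(3.3/11.3) = -2545 J.
W_net = 5024 − 2545 = 2479 J.

W_net ≈ 2480 J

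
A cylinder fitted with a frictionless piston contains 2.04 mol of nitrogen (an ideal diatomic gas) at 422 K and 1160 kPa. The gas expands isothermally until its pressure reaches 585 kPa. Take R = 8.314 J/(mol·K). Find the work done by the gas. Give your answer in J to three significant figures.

W ≈ 4900 J

Isothermal process: W = nRT ln(V₂/V₁) = nRT ln(P₁/P₂).
W = (2.04)(8.314)(422) × ln(1160/585)
  = 7157 × ln(1.983) = 7157 × 0.6846
W_by_gas = 4900 J.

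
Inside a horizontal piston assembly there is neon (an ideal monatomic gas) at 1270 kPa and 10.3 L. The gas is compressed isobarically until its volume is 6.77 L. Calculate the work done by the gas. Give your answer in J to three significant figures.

W ≈ -4480 J

Isobaric: W = P ΔV.
W = (1270 kPa)(6.77 − 10.3 L) = (1270)(-3.53) = -4483 J.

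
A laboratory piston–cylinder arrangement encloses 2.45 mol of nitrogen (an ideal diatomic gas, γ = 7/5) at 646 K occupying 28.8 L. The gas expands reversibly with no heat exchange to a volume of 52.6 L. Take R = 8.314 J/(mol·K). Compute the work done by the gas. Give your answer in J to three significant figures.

W ≈ 7040 J

Adiabatic: TV^(γ−1) = const with γ = 7/5.
T₂ = T₁ (V₁/V₂)^(γ−1) = 646 × (28.8/52.6)^0.4 = 646 × 0.7859 = 507.7 K.
W_by = nCᵥ(T₁ − T₂) = (2.45)(20.79)(646 − 507.7) = 7043 J.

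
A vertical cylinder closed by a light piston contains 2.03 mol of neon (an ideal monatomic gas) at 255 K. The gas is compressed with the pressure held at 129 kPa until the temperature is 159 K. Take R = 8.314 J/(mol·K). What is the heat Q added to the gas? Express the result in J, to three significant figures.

Q ≈ -4050 J

Isobaric: W = nRΔT = (2.03)(8.314)(-96) = -1620 J.
ΔU = nCᵥΔT with Cᵥ = 3R/2: ΔU = (2.03)(12.47)(-96) = -2430 J.
Q = ΔU + W = -2430 − 1620 = -4051 J.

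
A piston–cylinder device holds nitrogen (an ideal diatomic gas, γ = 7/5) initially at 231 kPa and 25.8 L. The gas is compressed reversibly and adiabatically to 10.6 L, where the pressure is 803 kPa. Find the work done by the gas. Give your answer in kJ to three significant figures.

W ≈ -6.38 kJ

Adiabatic: W = (P₁V₁ − P₂V₂)/(γ − 1) with γ = 7/5.
P₁V₁ = 5960 J, P₂V₂ = 8512 J.
W = (5960 − 8512) / 0.4 = -6380 J.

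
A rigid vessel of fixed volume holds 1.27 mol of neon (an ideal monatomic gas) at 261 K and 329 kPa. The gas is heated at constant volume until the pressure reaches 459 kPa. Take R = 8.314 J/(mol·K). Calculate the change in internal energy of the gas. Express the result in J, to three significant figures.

Constant volume ⇒ W = 0, so Q = ΔU = nCᵥΔT with Cᵥ = 3R/2 = 12.47 J/(mol·K).
At constant V, T₂/T₁ = P₂/P₁ ⇒ ΔT = T₁(P₂/P₁ − 1) = 261·(459/329 − 1) = 103.1 K.
ΔU = (1.27)(12.47)(103.1) = 1633 J.

ΔU ≈ 1630 J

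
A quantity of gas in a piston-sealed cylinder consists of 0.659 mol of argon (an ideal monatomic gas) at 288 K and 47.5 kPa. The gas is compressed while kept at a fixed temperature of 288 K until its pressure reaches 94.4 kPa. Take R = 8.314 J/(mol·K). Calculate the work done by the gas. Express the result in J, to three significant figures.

W ≈ -1080 J

Isothermal process: W = nRT ln(V₂/V₁) = nRT ln(P₁/P₂).
W = (0.659)(8.314)(288) × ln(47.5/94.4)
  = 1578 × ln(0.5032) = 1578 × -0.6868
W_by_gas = -1084 J.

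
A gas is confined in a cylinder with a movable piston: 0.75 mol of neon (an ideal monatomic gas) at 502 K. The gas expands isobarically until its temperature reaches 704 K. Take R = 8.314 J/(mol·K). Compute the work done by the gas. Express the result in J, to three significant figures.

W ≈ 1260 J

Isobaric: W = P ΔV = nR ΔT.
W = (0.75)(8.314)(704 − 502) = 1260 J.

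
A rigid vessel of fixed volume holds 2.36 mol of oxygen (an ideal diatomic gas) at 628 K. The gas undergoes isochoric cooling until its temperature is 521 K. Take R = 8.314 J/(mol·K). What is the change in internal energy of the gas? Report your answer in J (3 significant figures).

ΔU ≈ -5250 J

Constant volume ⇒ W = 0, so Q = ΔU = nCᵥΔT with Cᵥ = 5R/2 = 20.79 J/(mol·K).
ΔU = (2.36)(20.79)(521 − 628) = -5249 J.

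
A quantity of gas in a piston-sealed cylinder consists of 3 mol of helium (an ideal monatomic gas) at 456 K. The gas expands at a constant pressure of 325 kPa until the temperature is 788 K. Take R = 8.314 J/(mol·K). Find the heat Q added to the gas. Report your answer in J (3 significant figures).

Q ≈ 20700 J

Isobaric: W = nRΔT = (3)(8.314)(332) = 8281 J.
ΔU = nCᵥΔT with Cᵥ = 3R/2: ΔU = (3)(12.47)(332) = 12421 J.
Q = ΔU + W = 12421 + 8281 = 20702 J.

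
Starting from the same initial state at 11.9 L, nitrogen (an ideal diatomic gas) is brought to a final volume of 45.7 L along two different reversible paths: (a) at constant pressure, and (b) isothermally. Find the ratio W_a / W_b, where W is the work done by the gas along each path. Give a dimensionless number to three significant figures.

W_a / W_b ≈ 2.11

Path (a) isobaric: W = P₁(V₂ − V₁) → W_a/(P₁V₁) = 2.84.
Path (b) isothermal: W = P₁V₁ ln(V₂/V₁) → W_b/(P₁V₁) = 1.346.
W_a / W_b = 2.84 / 1.346 = 2.111.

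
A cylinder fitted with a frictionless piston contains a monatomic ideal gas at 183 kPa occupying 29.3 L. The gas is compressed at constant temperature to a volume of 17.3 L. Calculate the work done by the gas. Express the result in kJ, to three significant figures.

W ≈ -2.83 kJ

Isothermal: W = nRT ln(V₂/V₁) = P₁V₁ ln(V₂/V₁).
P₁V₁ = (183 kPa)(29.3 L) = 5362 J.
W = 5362 × ln(17.3/29.3) = 5362 × -0.5269
W_by_gas = -2825 J.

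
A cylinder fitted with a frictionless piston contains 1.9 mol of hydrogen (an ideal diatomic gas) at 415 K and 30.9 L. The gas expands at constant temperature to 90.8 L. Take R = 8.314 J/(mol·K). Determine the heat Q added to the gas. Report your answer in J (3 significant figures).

Isothermal ⇒ ΔU = 0, so Q = W = nRT ln(V₂/V₁).
Q = (1.9)(8.314)(415) ln(90.8/30.9) = 6556 × 1.078 = 7066 J.

Q ≈ 7070 J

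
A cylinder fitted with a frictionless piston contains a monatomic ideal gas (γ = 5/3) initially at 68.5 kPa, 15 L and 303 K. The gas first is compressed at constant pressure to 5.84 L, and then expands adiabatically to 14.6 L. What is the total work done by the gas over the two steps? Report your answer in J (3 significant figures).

W_total ≈ -353 J

Step 1 (isobaric): W = PΔV = (68.5 kPa)(5.84 − 15 L) = -627.5 J.
After step 1: P = 68.5 kPa, V = 5.84 L, T = 118 K.
Step 2 (adiabatic): W = (P₁V₁ − P₂V₂)/(γ−1) = (400 − 217.2)/0.667 = 274.3 J.
W_total = -627.5 + 274.3 = -353.2 J.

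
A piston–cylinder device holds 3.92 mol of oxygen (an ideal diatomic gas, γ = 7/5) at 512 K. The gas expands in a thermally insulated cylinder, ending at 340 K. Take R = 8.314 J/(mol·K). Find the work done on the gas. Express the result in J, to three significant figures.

Adiabatic ⇒ Q = 0, so W_by = −ΔU = nCᵥ(T₁ − T₂).
Cᵥ = 5R/2 = 20.79 J/(mol·K).
W = (3.92)(20.79)(512 − 340) = 14014 J.
Work on gas = −W_by = -14014 J.

W ≈ -14000 J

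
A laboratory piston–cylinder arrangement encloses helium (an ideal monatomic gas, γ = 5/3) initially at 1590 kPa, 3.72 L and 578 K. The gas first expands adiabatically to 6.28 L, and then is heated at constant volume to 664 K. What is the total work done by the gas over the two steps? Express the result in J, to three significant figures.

W_total ≈ 2610 J

Step 1 (adiabatic): W = (P₁V₁ − P₂V₂)/(γ−1) = (5915 − 4172)/0.667 = 2614 J.
Step 2 (isochoric): W = 0 (constant volume).
W_total = 2614 + 0 = 2614 J.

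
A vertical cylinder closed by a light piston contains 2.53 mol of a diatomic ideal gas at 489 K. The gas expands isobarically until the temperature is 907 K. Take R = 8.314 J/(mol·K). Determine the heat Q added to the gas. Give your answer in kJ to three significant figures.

Isobaric: W = nRΔT = (2.53)(8.314)(418) = 8792 J.
ΔU = nCᵥΔT with Cᵥ = 5R/2: ΔU = (2.53)(20.79)(418) = 21981 J.
Q = ΔU + W = 21981 + 8792 = 30773 J.

Q ≈ 30.8 kJ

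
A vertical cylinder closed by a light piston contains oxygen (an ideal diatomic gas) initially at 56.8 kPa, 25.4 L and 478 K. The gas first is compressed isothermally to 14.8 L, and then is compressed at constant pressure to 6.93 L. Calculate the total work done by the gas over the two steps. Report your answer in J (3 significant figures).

Step 1 (isothermal): W = P₁V₁ ln(V₂/V₁) = (1443) ln(14.8/25.4) = -779.2 J.
After step 1: P = 97.48 kPa, V = 14.8 L, T = 478 K.
Step 2 (isobaric): W = PΔV = (97.48 kPa)(6.93 − 14.8 L) = -767.2 J.
W_total = -779.2 − 767.2 = -1546 J.

W_total ≈ -1550 J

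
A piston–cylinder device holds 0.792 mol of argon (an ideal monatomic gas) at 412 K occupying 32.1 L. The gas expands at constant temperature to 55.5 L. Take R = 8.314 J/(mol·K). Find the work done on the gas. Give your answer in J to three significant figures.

W ≈ -1490 J

Isothermal: W = nRT ln(V₂/V₁).
W = (0.792)(8.314)(412) × ln(55.5/32.1)
  = 2713 × 0.5475
W_by_gas = 1485 J; work on gas = −W_by = -1485 J.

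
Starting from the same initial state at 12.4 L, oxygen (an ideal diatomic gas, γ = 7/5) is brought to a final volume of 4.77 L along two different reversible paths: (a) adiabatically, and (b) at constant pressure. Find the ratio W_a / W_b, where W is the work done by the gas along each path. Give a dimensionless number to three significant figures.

Path (a) adiabatic: W = P₁V₁(1 − (V₁/V₂)^(γ−1))/(γ−1) → W_a/(P₁V₁) = -1.164.
Path (b) isobaric: W = P₁(V₂ − V₁) → W_b/(P₁V₁) = -0.6153.
W_a / W_b = -1.164 / -0.6153 = 1.891.

W_a / W_b ≈ 1.89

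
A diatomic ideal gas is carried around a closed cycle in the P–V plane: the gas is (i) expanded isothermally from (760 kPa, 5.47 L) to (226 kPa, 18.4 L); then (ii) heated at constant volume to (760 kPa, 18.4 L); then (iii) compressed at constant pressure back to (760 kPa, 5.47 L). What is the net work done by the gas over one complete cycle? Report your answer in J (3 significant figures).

W_net ≈ -4780 J

Leg (i): W = PᵢVᵢ ln(V_f/Vᵢ) = (4157) ln(18.4/5.47) = 5043 J.
Leg (ii): W = 0.
Leg (iii): W = PΔV = (760)(5.47 − 18.4) = -9827 J.
W_net = 5043 − 9827 = -4784 J.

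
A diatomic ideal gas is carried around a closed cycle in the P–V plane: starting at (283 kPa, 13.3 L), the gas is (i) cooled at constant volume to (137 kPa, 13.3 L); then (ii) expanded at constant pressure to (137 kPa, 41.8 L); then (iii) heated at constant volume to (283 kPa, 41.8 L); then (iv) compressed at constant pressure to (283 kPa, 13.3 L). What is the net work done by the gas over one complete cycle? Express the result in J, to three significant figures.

Constant-volume legs do no work.
W(ii) = (137)(41.8 − 13.3) = 3904 J; W(iv) = (283)(13.3 − 41.8) = -8065 J.
W_net = 3904 − 8065 = -4161 J (the counter-clockwise enclosed area).

W_net ≈ -4160 J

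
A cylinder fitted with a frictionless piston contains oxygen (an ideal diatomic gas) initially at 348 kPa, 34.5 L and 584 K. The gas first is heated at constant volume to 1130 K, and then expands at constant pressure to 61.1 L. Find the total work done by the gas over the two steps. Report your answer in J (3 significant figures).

Step 1 (isochoric): W = 0 (constant volume).
After step 1: P = 673.4 kPa (V unchanged).
Step 2 (isobaric): W = PΔV = (673.4 kPa)(61.1 − 34.5 L) = 17911 J.
W_total = 0 + 17911 = 17911 J.

W_total ≈ 17900 J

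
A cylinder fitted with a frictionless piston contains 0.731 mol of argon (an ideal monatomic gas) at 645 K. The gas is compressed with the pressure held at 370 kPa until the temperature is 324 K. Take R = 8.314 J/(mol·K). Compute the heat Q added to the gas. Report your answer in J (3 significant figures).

Isobaric: W = nRΔT = (0.731)(8.314)(-321) = -1951 J.
ΔU = nCᵥΔT with Cᵥ = 3R/2: ΔU = (0.731)(12.47)(-321) = -2926 J.
Q = ΔU + W = -2926 − 1951 = -4877 J.

Q ≈ -4880 J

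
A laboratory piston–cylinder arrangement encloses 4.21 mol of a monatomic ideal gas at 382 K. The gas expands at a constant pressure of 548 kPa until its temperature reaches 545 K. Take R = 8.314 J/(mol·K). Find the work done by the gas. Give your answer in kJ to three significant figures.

Isobaric: W = P ΔV = nR ΔT.
W = (4.21)(8.314)(545 − 382) = 5705 J.

W ≈ 5.71 kJ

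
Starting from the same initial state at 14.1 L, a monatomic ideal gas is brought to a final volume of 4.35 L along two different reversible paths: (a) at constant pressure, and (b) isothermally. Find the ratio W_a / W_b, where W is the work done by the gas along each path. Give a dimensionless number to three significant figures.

W_a / W_b ≈ 0.588

Path (a) isobaric: W = P₁(V₂ − V₁) → W_a/(P₁V₁) = -0.6915.
Path (b) isothermal: W = P₁V₁ ln(V₂/V₁) → W_b/(P₁V₁) = -1.176.
W_a / W_b = -0.6915 / -1.176 = 0.588.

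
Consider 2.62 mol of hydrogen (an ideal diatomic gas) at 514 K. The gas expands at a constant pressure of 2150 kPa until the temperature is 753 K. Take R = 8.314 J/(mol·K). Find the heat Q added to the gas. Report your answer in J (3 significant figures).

Q ≈ 18200 J

Isobaric: W = nRΔT = (2.62)(8.314)(239) = 5206 J.
ΔU = nCᵥΔT with Cᵥ = 5R/2: ΔU = (2.62)(20.79)(239) = 13015 J.
Q = ΔU + W = 13015 + 5206 = 18221 J.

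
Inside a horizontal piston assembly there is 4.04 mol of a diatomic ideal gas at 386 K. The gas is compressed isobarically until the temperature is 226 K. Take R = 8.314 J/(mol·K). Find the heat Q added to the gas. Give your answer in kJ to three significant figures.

Isobaric: W = nRΔT = (4.04)(8.314)(-160) = -5374 J.
ΔU = nCᵥΔT with Cᵥ = 5R/2: ΔU = (4.04)(20.79)(-160) = -13435 J.
Q = ΔU + W = -13435 − 5374 = -18810 J.

Q ≈ -18.8 kJ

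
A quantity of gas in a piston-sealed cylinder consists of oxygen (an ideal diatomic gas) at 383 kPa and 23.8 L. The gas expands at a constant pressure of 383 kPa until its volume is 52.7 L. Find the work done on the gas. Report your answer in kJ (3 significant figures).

Isobaric: W = P ΔV.
W = (383 kPa)(52.7 − 23.8 L) = (383)(28.9) = 11069 J.
Work on gas = −W_by = -11069 J.

W ≈ -11.1 kJ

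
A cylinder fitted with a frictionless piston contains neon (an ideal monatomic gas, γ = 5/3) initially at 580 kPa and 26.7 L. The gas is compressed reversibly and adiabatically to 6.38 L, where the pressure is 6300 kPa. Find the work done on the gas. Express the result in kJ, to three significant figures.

Adiabatic: W = (P₁V₁ − P₂V₂)/(γ − 1) with γ = 5/3.
P₁V₁ = 15486 J, P₂V₂ = 40194 J.
W = (15486 − 40194) / 0.6667 = -37062 J.
Work on gas = −W_by = 37062 J.

W ≈ 37.1 kJ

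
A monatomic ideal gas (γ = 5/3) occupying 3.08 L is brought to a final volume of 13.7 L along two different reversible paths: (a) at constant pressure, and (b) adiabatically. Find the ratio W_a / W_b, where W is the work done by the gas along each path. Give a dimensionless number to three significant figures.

W_a / W_b ≈ 3.65

Path (a) isobaric: W = P₁(V₂ − V₁) → W_a/(P₁V₁) = 3.448.
Path (b) adiabatic: W = P₁V₁(1 − (V₁/V₂)^(γ−1))/(γ−1) → W_b/(P₁V₁) = 0.9454.
W_a / W_b = 3.448 / 0.9454 = 3.647.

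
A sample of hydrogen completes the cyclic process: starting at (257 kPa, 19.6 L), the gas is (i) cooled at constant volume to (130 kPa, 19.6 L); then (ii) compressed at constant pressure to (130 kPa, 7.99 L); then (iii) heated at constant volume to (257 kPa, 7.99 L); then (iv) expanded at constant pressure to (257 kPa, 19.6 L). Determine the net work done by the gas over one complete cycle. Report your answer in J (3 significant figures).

W_net ≈ 1470 J

Constant-volume legs do no work.
W(ii) = (130)(7.99 − 19.6) = -1509 J; W(iv) = (257)(19.6 − 7.99) = 2984 J.
W_net = -1509 + 2984 = 1474 J (the clockwise enclosed area).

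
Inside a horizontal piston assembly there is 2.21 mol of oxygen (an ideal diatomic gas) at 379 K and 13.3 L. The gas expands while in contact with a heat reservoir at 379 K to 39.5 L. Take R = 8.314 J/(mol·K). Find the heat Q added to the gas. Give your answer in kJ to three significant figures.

Isothermal ⇒ ΔU = 0, so Q = W = nRT ln(V₂/V₁).
Q = (2.21)(8.314)(379) ln(39.5/13.3) = 6964 × 1.089 = 7580 J.

Q ≈ 7.58 kJ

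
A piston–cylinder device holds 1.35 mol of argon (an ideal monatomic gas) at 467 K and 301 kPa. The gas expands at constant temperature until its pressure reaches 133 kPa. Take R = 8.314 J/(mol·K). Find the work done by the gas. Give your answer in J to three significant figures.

W ≈ 4280 J

Isothermal process: W = nRT ln(V₂/V₁) = nRT ln(P₁/P₂).
W = (1.35)(8.314)(467) × ln(301/133)
  = 5242 × ln(2.263) = 5242 × 0.8168
W_by_gas = 4281 J.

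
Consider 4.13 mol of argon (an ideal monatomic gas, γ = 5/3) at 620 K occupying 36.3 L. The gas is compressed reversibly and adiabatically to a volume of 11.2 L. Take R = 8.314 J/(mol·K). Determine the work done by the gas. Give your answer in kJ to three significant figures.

W ≈ -38.0 kJ

Adiabatic: TV^(γ−1) = const with γ = 5/3.
T₂ = T₁ (V₁/V₂)^(γ−1) = 620 × (36.3/11.2)^0.667 = 620 × 2.19 = 1358 K.
W_by = nCᵥ(T₁ − T₂) = (4.13)(12.47)(620 − 1358) = -38003 J.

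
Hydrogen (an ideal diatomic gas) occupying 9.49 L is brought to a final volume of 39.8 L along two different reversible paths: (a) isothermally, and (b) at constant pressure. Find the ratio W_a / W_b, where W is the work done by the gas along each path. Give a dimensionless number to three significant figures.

W_a / W_b ≈ 0.449

Path (a) isothermal: W = P₁V₁ ln(V₂/V₁) → W_a/(P₁V₁) = 1.434.
Path (b) isobaric: W = P₁(V₂ − V₁) → W_b/(P₁V₁) = 3.194.
W_a / W_b = 1.434 / 3.194 = 0.4489.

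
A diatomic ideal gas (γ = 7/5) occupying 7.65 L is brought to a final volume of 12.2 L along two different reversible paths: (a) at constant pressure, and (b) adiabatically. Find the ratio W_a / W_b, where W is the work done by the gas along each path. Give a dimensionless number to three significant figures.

W_a / W_b ≈ 1.40

Path (a) isobaric: W = P₁(V₂ − V₁) → W_a/(P₁V₁) = 0.5948.
Path (b) adiabatic: W = P₁V₁(1 − (V₁/V₂)^(γ−1))/(γ−1) → W_b/(P₁V₁) = 0.4258.
W_a / W_b = 0.5948 / 0.4258 = 1.397.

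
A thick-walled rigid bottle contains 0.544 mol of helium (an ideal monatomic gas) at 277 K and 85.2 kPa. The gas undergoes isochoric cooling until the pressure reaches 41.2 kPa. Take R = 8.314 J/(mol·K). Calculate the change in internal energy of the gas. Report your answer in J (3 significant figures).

Constant volume ⇒ W = 0, so Q = ΔU = nCᵥΔT with Cᵥ = 3R/2 = 12.47 J/(mol·K).
At constant V, T₂/T₁ = P₂/P₁ ⇒ ΔT = T₁(P₂/P₁ − 1) = 277·(41.2/85.2 − 1) = -143.1 K.
ΔU = (0.544)(12.47)(-143.1) = -970.5 J.

ΔU ≈ -970 J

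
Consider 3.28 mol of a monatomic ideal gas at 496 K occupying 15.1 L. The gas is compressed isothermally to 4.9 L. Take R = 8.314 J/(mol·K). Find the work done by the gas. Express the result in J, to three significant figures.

Isothermal: W = nRT ln(V₂/V₁).
W = (3.28)(8.314)(496) × ln(4.9/15.1)
  = 13526 × -1.125
W_by_gas = -15223 J.

W ≈ -15200 J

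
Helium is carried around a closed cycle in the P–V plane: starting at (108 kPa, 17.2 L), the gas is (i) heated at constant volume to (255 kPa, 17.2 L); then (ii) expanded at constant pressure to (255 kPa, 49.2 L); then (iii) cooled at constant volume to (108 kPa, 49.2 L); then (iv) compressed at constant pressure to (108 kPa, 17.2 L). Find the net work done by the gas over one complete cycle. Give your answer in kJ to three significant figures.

W_net ≈ 4.70 kJ

Constant-volume legs do no work.
W(ii) = (255)(49.2 − 17.2) = 8160 J; W(iv) = (108)(17.2 − 49.2) = -3456 J.
W_net = 8160 − 3456 = 4704 J (the clockwise enclosed area).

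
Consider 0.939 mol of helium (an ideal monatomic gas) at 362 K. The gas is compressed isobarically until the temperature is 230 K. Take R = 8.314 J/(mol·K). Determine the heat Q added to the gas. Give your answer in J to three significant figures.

Q ≈ -2580 J

Isobaric: W = nRΔT = (0.939)(8.314)(-132) = -1031 J.
ΔU = nCᵥΔT with Cᵥ = 3R/2: ΔU = (0.939)(12.47)(-132) = -1546 J.
Q = ΔU + W = -1546 − 1031 = -2576 J.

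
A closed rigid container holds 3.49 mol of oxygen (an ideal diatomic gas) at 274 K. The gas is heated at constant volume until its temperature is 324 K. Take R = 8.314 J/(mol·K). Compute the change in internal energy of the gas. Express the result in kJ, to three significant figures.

ΔU ≈ 3.63 kJ

Constant volume ⇒ W = 0, so Q = ΔU = nCᵥΔT with Cᵥ = 5R/2 = 20.79 J/(mol·K).
ΔU = (3.49)(20.79)(324 − 274) = 3627 J.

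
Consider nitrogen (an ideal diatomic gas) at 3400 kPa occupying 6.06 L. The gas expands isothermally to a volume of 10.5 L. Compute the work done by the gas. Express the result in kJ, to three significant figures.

Isothermal: W = nRT ln(V₂/V₁) = P₁V₁ ln(V₂/V₁).
P₁V₁ = (3400 kPa)(6.06 L) = 20604 J.
W = 20604 × ln(10.5/6.06) = 20604 × 0.5497
W_by_gas = 11325 J.

W ≈ 11.3 kJ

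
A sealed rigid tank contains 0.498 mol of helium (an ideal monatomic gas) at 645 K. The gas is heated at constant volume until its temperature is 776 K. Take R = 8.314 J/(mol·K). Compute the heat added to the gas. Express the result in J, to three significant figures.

Q ≈ 814 J

Constant volume ⇒ W = 0, so Q = ΔU = nCᵥΔT with Cᵥ = 3R/2 = 12.47 J/(mol·K).
ΔU = (0.498)(12.47)(776 − 645) = 813.6 J.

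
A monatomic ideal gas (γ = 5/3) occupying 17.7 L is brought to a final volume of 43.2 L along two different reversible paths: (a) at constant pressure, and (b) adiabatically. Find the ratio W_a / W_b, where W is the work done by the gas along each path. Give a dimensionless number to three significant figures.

W_a / W_b ≈ 2.14

Path (a) isobaric: W = P₁(V₂ − V₁) → W_a/(P₁V₁) = 1.441.
Path (b) adiabatic: W = P₁V₁(1 − (V₁/V₂)^(γ−1))/(γ−1) → W_b/(P₁V₁) = 0.6725.
W_a / W_b = 1.441 / 0.6725 = 2.142.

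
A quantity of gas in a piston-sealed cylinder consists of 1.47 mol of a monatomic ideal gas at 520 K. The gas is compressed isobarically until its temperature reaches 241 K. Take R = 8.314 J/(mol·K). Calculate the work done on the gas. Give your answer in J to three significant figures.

Isobaric: W = P ΔV = nR ΔT.
W = (1.47)(8.314)(241 − 520) = -3410 J.
Work on gas = −W_by = 3410 J.

W ≈ 3410 J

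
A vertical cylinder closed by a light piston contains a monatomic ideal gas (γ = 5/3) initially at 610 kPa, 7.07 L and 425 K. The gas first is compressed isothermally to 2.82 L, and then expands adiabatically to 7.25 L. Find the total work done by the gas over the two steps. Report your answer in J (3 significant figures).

Step 1 (isothermal): W = P₁V₁ ln(V₂/V₁) = (4313) ln(2.82/7.07) = -3964 J.
After step 1: P = 1529 kPa, V = 2.82 L, T = 425 K.
Step 2 (adiabatic): W = (P₁V₁ − P₂V₂)/(γ−1) = (4313 − 2298)/0.667 = 3022 J.
W_total = -3964 + 3022 = -941.9 J.

W_total ≈ -942 J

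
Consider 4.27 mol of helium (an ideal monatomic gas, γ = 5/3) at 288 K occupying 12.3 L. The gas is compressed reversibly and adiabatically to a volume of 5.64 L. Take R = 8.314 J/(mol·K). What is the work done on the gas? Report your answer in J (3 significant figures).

W ≈ 10500 J

Adiabatic: TV^(γ−1) = const with γ = 5/3.
T₂ = T₁ (V₁/V₂)^(γ−1) = 288 × (12.3/5.64)^0.667 = 288 × 1.682 = 484.3 K.
W_by = nCᵥ(T₁ − T₂) = (4.27)(12.47)(288 − 484.3) = -10455 J.
Work on gas = −W_by = 10455 J.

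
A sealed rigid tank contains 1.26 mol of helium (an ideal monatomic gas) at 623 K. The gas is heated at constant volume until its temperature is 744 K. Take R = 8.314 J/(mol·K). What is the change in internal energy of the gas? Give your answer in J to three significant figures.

ΔU ≈ 1900 J

Constant volume ⇒ W = 0, so Q = ΔU = nCᵥΔT with Cᵥ = 3R/2 = 12.47 J/(mol·K).
ΔU = (1.26)(12.47)(744 − 623) = 1901 J.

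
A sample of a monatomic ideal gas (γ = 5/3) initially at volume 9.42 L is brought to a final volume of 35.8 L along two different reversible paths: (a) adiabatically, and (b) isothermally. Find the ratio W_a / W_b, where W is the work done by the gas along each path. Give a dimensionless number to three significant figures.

Path (a) adiabatic: W = P₁V₁(1 − (V₁/V₂)^(γ−1))/(γ−1) → W_a/(P₁V₁) = 0.8841.
Path (b) isothermal: W = P₁V₁ ln(V₂/V₁) → W_b/(P₁V₁) = 1.335.
W_a / W_b = 0.8841 / 1.335 = 0.6622.

W_a / W_b ≈ 0.662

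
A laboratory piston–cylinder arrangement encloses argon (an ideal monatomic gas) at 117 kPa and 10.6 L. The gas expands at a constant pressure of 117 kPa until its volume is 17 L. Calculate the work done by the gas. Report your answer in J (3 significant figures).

Isobaric: W = P ΔV.
W = (117 kPa)(17 − 10.6 L) = (117)(6.4) = 748.8 J.

W ≈ 749 J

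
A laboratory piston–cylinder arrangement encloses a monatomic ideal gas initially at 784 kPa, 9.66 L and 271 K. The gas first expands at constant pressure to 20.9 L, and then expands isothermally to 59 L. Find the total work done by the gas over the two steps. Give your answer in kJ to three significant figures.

Step 1 (isobaric): W = PΔV = (784 kPa)(20.9 − 9.66 L) = 8812 J.
After step 1: P = 784 kPa, V = 20.9 L, T = 586.3 K.
Step 2 (isothermal): W = P₁V₁ ln(V₂/V₁) = (16386) ln(59/20.9) = 17005 J.
W_total = 8812 + 17005 = 25817 J.

W_total ≈ 25.8 kJ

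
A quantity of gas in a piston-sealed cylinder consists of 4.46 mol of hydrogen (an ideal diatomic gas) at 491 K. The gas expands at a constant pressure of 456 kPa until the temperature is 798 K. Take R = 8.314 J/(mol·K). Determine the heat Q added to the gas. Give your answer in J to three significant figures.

Isobaric: W = nRΔT = (4.46)(8.314)(307) = 11384 J.
ΔU = nCᵥΔT with Cᵥ = 5R/2: ΔU = (4.46)(20.79)(307) = 28459 J.
Q = ΔU + W = 28459 + 11384 = 39843 J.

Q ≈ 39800 J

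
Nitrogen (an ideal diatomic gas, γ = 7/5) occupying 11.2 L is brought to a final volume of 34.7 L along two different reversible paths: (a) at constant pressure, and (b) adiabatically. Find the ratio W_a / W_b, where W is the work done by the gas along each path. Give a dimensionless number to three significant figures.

Path (a) isobaric: W = P₁(V₂ − V₁) → W_a/(P₁V₁) = 2.098.
Path (b) adiabatic: W = P₁V₁(1 − (V₁/V₂)^(γ−1))/(γ−1) → W_b/(P₁V₁) = 0.9096.
W_a / W_b = 2.098 / 0.9096 = 2.307.

W_a / W_b ≈ 2.31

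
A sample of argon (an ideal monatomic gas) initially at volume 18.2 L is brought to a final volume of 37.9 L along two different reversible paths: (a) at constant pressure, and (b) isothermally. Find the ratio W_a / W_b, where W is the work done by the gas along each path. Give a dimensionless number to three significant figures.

W_a / W_b ≈ 1.48

Path (a) isobaric: W = P₁(V₂ − V₁) → W_a/(P₁V₁) = 1.082.
Path (b) isothermal: W = P₁V₁ ln(V₂/V₁) → W_b/(P₁V₁) = 0.7335.
W_a / W_b = 1.082 / 0.7335 = 1.476.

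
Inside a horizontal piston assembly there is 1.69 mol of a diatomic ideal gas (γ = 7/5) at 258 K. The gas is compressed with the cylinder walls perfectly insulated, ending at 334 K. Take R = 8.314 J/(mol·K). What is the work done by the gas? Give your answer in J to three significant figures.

Adiabatic ⇒ Q = 0, so W_by = −ΔU = nCᵥ(T₁ − T₂).
Cᵥ = 5R/2 = 20.79 J/(mol·K).
W = (1.69)(20.79)(258 − 334) = -2670 J.

W ≈ -2670 J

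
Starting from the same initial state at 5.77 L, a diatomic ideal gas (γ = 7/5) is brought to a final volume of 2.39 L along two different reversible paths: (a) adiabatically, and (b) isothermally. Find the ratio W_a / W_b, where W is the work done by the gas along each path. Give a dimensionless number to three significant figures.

Path (a) adiabatic: W = P₁V₁(1 − (V₁/V₂)^(γ−1))/(γ−1) → W_a/(P₁V₁) = -1.057.
Path (b) isothermal: W = P₁V₁ ln(V₂/V₁) → W_b/(P₁V₁) = -0.8814.
W_a / W_b = -1.057 / -0.8814 = 1.199.

W_a / W_b ≈ 1.20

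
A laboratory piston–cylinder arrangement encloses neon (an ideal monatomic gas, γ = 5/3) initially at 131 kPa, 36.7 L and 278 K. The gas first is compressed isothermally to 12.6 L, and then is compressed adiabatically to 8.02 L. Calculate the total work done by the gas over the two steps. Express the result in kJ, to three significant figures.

Step 1 (isothermal): W = P₁V₁ ln(V₂/V₁) = (4808) ln(12.6/36.7) = -5140 J.
After step 1: P = 381.6 kPa, V = 12.6 L, T = 278 K.
Step 2 (adiabatic): W = (P₁V₁ − P₂V₂)/(γ−1) = (4808 − 6497)/0.667 = -2534 J.
W_total = -5140 − 2534 = -7674 J.

W_total ≈ -7.67 kJ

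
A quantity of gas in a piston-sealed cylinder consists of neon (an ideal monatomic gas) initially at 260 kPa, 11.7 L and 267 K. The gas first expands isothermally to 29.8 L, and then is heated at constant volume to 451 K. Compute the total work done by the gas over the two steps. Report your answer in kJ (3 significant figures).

Step 1 (isothermal): W = P₁V₁ ln(V₂/V₁) = (3042) ln(29.8/11.7) = 2844 J.
Step 2 (isochoric): W = 0 (constant volume).
W_total = 2844 + 0 = 2844 J.

W_total ≈ 2.84 kJ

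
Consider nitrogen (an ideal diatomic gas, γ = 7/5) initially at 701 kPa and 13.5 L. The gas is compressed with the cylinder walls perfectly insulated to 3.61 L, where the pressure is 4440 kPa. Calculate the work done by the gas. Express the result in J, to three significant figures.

Adiabatic: W = (P₁V₁ − P₂V₂)/(γ − 1) with γ = 7/5.
P₁V₁ = 9464 J, P₂V₂ = 16028 J.
W = (9464 − 16028) / 0.4 = -16412 J.

W ≈ -16400 J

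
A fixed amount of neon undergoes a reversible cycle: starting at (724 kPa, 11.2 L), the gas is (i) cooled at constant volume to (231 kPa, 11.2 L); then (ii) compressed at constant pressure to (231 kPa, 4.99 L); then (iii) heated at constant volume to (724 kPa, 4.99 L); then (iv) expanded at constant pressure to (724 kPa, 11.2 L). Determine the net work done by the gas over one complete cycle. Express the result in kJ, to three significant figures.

Constant-volume legs do no work.
W(ii) = (231)(4.99 − 11.2) = -1435 J; W(iv) = (724)(11.2 − 4.99) = 4496 J.
W_net = -1435 + 4496 = 3062 J (the clockwise enclosed area).

W_net ≈ 3.06 kJ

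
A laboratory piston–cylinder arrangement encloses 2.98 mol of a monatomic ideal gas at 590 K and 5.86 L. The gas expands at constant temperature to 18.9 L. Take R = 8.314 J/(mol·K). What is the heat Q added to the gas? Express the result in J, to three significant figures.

Q ≈ 17100 J

Isothermal ⇒ ΔU = 0, so Q = W = nRT ln(V₂/V₁).
Q = (2.98)(8.314)(590) ln(18.9/5.86) = 14618 × 1.171 = 17117 J.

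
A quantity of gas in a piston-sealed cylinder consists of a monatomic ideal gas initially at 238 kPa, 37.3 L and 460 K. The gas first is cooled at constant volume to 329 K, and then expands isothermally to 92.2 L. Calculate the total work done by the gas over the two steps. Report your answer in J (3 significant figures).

Step 1 (isochoric): W = 0 (constant volume).
After step 1: P = 170.2 kPa (V unchanged).
Step 2 (isothermal): W = P₁V₁ ln(V₂/V₁) = (6349) ln(92.2/37.3) = 5746 J.
W_total = 0 + 5746 = 5746 J.

W_total ≈ 5750 J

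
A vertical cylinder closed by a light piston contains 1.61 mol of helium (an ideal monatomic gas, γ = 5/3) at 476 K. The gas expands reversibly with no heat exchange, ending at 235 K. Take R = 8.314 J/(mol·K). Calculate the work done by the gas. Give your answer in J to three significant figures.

W ≈ 4840 J

Adiabatic ⇒ Q = 0, so W_by = −ΔU = nCᵥ(T₁ − T₂).
Cᵥ = 3R/2 = 12.47 J/(mol·K).
W = (1.61)(12.47)(476 − 235) = 4839 J.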